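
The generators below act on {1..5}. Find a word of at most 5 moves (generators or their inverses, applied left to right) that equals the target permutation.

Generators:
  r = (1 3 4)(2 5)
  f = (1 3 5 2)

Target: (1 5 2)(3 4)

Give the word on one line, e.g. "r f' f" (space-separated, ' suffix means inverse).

  after r': (1 4 3)(2 5)
  after r': (1 3 4)
  after f: (1 5 2)(3 4)

r' r' f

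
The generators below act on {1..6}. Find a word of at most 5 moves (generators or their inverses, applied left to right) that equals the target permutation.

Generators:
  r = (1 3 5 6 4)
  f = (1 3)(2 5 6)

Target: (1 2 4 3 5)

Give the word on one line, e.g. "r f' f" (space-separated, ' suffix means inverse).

r' f' r' f r

  after r': (1 4 6 5 3)
  after f': (1 4 5)(2 6)
  after r': (1 6 2 5 4 3)
  after f: (1 2 6 5 4)
  after r: (1 2 4 3 5)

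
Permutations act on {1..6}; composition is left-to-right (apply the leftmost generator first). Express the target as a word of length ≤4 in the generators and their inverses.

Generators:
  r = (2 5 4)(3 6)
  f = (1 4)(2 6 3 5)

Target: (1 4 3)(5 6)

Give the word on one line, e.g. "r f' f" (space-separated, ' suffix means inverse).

f' f' r' f'

  after f': (1 4)(2 5 3 6)
  after f': (2 3)(5 6)
  after r': (2 6)(3 4 5)
  after f': (1 4 3)(5 6)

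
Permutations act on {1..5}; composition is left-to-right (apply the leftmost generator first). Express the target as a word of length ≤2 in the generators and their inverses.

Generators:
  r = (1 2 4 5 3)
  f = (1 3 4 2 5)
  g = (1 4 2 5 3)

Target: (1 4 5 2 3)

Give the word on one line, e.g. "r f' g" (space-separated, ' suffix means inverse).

r' f

  after r': (1 3 5 4 2)
  after f: (1 4 5 2 3)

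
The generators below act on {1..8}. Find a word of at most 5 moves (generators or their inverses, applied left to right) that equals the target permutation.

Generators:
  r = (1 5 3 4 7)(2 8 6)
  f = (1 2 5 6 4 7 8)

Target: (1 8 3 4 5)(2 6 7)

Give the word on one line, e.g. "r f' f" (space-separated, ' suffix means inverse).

  after f': (1 8 7 4 6 5 2)
  after f': (1 7 6 2 8 4 5)
  after r': (1 4)(3 5 7 8)
  after f: (1 7)(2 5 8 3 6 4)
  after f: (1 8 3 4 5)(2 6 7)

f' f' r' f f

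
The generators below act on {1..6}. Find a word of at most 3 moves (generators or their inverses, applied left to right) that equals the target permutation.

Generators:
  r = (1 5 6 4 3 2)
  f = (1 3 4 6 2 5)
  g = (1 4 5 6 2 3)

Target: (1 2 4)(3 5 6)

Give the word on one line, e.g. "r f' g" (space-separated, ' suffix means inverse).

f' f'

  after f': (1 5 2 6 4 3)
  after f': (1 2 4)(3 5 6)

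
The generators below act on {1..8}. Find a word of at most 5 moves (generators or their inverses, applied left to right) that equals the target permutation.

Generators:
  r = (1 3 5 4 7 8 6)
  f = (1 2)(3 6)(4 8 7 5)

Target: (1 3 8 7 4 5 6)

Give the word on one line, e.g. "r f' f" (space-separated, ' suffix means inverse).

f f r f f

  after f: (1 2)(3 6)(4 8 7 5)
  after f: (4 7)(5 8)
  after r: (1 3 5 6)(4 8)
  after f: (1 6 2)(3 4 7 5)
  after f: (1 3 8 7 4 5 6)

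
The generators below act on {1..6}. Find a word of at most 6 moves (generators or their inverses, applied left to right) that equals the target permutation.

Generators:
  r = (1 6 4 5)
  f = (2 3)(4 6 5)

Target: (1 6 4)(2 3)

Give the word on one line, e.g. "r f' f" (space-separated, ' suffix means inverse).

  after f: (2 3)(4 6 5)
  after r: (1 6)(2 3)
  after f': (1 4 5 6)
  after r: (1 5 4)
  after f': (1 6 4)(2 3)

f r f' r f'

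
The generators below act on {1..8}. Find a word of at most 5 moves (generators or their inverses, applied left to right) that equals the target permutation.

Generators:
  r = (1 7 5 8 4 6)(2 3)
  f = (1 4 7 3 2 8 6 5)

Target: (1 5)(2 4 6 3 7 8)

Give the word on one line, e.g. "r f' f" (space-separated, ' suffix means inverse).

f' f' r r r

  after f': (1 5 6 8 2 3 7 4)
  after f': (1 6 2 7)(3 4 5 8)
  after r: (2 5 4 8)(3 6)
  after r: (1 7 5 6 2 8 3)
  after r: (1 5)(2 4 6 3 7 8)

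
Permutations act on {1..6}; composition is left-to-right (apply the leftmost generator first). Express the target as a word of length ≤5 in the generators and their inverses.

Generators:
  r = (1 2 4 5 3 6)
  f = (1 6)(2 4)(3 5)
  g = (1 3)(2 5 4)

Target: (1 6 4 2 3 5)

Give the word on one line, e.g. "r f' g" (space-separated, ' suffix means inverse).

f' r f'

  after f': (1 6)(2 4)(3 5)
  after r: (2 5 6)
  after f': (1 6 4 2 3 5)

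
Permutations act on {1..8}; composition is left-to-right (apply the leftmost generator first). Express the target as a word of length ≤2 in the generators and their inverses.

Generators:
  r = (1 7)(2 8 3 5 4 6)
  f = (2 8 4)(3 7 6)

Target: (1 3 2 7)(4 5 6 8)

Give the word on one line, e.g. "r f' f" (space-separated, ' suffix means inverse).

r' f'

  after r': (1 7)(2 6 4 5 3 8)
  after f': (1 3 2 7)(4 5 6 8)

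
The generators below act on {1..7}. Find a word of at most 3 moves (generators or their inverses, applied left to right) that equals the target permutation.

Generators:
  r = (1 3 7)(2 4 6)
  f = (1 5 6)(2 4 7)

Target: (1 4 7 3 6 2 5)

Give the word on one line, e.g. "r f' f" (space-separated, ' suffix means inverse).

r' f'

  after r': (1 7 3)(2 6 4)
  after f': (1 4 7 3 6 2 5)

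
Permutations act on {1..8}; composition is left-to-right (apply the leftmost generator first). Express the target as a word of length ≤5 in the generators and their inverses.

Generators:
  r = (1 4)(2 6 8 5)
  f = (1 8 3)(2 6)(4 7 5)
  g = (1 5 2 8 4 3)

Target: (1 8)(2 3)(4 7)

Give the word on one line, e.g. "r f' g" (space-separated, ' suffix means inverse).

f' r' g f

  after f': (1 3 8)(2 6)(4 5 7)
  after r': (1 3 6 5 7)(4 8)
  after g: (2 8 3 6)(5 7)
  after f: (1 8)(2 3)(4 7)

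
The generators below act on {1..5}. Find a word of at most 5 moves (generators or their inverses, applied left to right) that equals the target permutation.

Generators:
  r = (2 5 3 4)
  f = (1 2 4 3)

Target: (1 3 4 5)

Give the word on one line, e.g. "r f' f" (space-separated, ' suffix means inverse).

f' r f

  after f': (1 3 4 2)
  after r: (1 4 5 3 2)
  after f: (1 3 4 5)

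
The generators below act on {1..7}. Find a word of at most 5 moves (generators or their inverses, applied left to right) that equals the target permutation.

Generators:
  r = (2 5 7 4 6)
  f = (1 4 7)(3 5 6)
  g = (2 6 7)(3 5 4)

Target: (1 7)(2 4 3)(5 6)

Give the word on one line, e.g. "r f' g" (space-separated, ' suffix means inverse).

f' f' r g

  after f': (1 7 4)(3 6 5)
  after f': (1 4 7)(3 5 6)
  after r: (1 6 3 7)(2 5)
  after g: (1 7)(2 4 3)(5 6)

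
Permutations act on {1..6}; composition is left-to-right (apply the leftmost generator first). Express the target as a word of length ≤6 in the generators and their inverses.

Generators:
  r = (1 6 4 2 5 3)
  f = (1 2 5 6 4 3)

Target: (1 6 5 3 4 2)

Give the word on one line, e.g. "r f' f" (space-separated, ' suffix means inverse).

  after r': (1 3 5 2 4 6)
  after r': (1 5 4)(2 6 3)
  after f': (1 2 5 6 4 3)
  after r': (1 4 5)
  after f': (1 6 5 3 4 2)

r' r' f' r' f'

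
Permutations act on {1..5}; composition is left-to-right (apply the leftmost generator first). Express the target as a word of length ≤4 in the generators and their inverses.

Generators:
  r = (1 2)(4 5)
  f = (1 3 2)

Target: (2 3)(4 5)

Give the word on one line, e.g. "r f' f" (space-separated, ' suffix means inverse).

  after f: (1 3 2)
  after r: (1 3)(4 5)
  after f': (2 3)(4 5)

f r f'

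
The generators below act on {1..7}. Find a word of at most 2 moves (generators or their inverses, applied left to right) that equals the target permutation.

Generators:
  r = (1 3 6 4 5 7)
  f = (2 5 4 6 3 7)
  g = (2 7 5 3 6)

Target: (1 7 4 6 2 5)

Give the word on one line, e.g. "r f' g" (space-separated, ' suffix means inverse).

g r'

  after g: (2 7 5 3 6)
  after r': (1 7 4 6 2 5)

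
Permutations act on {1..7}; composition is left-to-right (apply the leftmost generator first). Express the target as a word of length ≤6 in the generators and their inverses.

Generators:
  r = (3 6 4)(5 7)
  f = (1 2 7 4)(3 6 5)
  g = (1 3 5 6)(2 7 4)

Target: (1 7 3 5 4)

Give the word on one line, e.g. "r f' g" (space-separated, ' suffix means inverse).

g' f' f' r

  after g': (1 6 5 3)(2 4 7)
  after f': (1 3 4 2 7)
  after f': (1 5 6 3 7 4)
  after r: (1 7 3 5 4)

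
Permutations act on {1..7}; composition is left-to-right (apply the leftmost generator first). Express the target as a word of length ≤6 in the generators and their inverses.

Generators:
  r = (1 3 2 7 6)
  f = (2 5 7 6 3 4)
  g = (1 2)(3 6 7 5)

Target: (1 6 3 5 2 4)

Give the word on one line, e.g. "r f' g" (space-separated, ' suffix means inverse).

  after g': (1 2)(3 5 7 6)
  after g': (3 7)(5 6)
  after f': (2 4 3 5 7 6)
  after r': (1 6 3 5 2 4)

g' g' f' r'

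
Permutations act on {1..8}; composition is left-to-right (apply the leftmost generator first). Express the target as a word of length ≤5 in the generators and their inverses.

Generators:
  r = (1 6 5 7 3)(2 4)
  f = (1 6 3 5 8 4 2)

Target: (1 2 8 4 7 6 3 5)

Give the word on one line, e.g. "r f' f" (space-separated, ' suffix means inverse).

  after f': (1 2 4 8 5 3 6)
  after r': (1 4 8 6 3)(5 7)
  after r': (1 2 4 8)(6 7)
  after f': (1 4 5 3 6 7)(2 8)
  after r: (1 2 8 4 7 6 3 5)

f' r' r' f' r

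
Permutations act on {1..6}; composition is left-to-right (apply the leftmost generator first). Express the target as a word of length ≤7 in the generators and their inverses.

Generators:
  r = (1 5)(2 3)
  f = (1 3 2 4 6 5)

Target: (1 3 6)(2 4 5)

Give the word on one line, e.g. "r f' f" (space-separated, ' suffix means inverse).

r' f r' r' f

  after r': (1 5)(2 3)
  after f: (3 4 6 5)
  after r': (1 5 2 3 4 6)
  after r': (3 4 6 5)
  after f: (1 3 6)(2 4 5)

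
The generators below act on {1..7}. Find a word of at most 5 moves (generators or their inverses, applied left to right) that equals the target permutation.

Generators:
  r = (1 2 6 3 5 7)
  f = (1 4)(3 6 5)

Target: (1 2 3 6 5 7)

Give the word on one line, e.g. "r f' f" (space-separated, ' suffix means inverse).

r f f

  after r: (1 2 6 3 5 7)
  after f: (1 2 5 7 4)
  after f: (1 2 3 6 5 7)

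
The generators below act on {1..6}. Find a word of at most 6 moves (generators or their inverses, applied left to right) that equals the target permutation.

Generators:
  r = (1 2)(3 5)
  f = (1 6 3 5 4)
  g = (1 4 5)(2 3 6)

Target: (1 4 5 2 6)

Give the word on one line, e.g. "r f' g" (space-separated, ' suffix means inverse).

  after r': (1 2)(3 5)
  after g': (1 6 3 4)(2 5)
  after f': (2 3 5)
  after f': (1 4 5 2 6)

r' g' f' f'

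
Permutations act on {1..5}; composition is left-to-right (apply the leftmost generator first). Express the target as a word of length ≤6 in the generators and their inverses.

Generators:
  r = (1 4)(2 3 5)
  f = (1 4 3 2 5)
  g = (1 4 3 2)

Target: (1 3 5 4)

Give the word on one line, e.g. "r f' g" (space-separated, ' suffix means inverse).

f' g f r' g

  after f': (1 5 2 3 4)
  after g: (1 5)
  after f: (2 5 4 3)
  after r': (1 4 2 3 5)
  after g: (1 3 5 4)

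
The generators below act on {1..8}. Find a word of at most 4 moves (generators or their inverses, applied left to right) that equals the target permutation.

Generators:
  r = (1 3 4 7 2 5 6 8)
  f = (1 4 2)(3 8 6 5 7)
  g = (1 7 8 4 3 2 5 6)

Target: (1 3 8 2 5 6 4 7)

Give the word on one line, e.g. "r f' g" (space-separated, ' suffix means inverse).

  after g: (1 7 8 4 3 2 5 6)
  after r': (1 4)(3 7 6 8)
  after g: (1 3 8 2 5 6 4 7)

g r' g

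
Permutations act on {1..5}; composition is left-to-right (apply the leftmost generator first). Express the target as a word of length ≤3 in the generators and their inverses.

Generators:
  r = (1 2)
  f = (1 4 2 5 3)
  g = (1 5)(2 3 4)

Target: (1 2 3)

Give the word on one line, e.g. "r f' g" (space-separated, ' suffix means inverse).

  after f': (1 3 5 2 4)
  after r': (1 3 5)(2 4)
  after g': (1 2 3)

f' r' g'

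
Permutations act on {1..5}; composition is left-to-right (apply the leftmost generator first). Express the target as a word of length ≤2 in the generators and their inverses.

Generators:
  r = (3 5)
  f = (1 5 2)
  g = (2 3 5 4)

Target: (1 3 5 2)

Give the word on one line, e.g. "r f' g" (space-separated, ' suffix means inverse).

  after f: (1 5 2)
  after r': (1 3 5 2)

f r'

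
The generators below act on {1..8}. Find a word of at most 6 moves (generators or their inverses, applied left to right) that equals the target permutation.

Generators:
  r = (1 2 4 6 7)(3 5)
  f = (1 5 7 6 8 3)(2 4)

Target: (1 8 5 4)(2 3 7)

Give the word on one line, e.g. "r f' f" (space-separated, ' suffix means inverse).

f' r r f' r

  after f': (1 3 8 6 7 5)(2 4)
  after r: (1 5 2 6)(3 8 7)
  after r: (1 3 8)(2 7 5 4 6)
  after f': (1 8 3 6 4 7)(2 5)
  after r: (1 8 5 4)(2 3 7)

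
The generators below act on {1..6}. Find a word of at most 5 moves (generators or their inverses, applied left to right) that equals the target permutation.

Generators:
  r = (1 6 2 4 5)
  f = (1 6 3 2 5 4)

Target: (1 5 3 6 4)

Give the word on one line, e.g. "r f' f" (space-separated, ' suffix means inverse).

  after f': (1 4 5 2 3 6)
  after r': (1 2 3)(5 6)
  after f: (1 5 3 6 4)

f' r' f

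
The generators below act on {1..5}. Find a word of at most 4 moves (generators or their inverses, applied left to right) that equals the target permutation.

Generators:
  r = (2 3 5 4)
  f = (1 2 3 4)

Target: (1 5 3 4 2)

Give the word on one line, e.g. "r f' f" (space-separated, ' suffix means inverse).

f' r'

  after f': (1 4 3 2)
  after r': (1 5 3 4 2)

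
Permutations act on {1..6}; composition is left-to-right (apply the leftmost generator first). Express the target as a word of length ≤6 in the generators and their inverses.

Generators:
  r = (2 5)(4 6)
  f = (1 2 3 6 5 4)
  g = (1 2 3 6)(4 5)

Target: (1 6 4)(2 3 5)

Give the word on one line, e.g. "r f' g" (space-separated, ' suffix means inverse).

  after r': (2 5)(4 6)
  after f: (1 2 4 5 3 6)
  after r: (1 5 3 4 2 6)
  after f': (1 6 4)(2 3 5)

r' f r f'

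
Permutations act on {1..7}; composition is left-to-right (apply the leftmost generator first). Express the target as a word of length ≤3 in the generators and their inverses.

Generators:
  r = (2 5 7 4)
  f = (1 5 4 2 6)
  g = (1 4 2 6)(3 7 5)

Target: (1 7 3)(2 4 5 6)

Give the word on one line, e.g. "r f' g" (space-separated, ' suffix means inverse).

  after f: (1 5 4 2 6)
  after g': (1 7 3 5)
  after f': (1 7 3)(2 4 5 6)

f g' f'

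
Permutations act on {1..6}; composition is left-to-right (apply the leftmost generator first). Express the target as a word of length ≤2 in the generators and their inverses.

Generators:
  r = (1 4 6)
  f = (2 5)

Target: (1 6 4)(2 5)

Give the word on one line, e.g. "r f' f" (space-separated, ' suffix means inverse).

  after r': (1 6 4)
  after f: (1 6 4)(2 5)

r' f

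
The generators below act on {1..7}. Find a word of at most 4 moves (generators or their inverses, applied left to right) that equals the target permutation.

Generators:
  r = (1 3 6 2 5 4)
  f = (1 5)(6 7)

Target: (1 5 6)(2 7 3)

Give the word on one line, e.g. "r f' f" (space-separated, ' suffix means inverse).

  after r': (1 4 5 2 6 3)
  after f': (1 4)(2 7 6 3 5)
  after r': (1 5 6)(2 7 3)

r' f' r'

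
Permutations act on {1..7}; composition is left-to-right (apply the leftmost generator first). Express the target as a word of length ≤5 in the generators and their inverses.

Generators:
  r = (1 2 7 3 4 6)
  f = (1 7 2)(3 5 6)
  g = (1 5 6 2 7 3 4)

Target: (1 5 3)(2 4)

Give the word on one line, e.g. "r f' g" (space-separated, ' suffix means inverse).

g' r' f

  after g': (1 4 3 7 2 6 5)
  after r': (1 3 2 4 7)(5 6)
  after f: (1 5 3)(2 4)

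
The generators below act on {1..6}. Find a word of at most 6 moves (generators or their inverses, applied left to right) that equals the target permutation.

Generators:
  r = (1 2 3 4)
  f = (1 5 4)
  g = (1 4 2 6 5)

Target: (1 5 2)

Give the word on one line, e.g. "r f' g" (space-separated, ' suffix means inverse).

  after f: (1 5 4)
  after g: (2 6 5)
  after g: (1 4 2 5 6)
  after f: (2 4)(5 6)
  after g': (1 5 2)

f g g f g'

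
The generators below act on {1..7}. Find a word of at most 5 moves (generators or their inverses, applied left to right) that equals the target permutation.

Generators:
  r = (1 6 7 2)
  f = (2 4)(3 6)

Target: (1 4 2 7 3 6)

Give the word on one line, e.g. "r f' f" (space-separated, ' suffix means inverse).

  after r: (1 6 7 2)
  after r: (1 7)(2 6)
  after r: (1 2 7 6)
  after f: (1 4 2 7 3 6)

r r r f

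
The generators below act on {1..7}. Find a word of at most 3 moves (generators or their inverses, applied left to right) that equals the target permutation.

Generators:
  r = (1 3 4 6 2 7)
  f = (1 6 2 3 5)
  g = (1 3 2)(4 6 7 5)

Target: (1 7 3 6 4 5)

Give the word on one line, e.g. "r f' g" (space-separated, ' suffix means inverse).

r' f

  after r': (1 7 2 6 4 3)
  after f: (1 7 3 6 4 5)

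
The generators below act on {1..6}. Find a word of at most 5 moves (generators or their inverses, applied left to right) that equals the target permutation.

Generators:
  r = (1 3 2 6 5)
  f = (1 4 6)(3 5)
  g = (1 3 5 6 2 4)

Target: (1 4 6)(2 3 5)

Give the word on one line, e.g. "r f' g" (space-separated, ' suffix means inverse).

  after r: (1 3 2 6 5)
  after g': (2 5 4)(3 6)
  after g': (1 4 6)(2 3 5)

r g' g'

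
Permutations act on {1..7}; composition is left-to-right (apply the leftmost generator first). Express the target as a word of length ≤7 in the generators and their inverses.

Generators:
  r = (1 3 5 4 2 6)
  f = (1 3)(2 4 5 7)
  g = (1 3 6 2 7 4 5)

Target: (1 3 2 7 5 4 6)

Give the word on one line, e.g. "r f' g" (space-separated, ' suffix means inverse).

r f' r' f g'

  after r: (1 3 5 4 2 6)
  after f': (2 6 3 4 7 5)
  after r': (1 6)(3 5 4 7)
  after f: (1 6 3 7)(2 4)
  after g': (1 3 2 7 5 4 6)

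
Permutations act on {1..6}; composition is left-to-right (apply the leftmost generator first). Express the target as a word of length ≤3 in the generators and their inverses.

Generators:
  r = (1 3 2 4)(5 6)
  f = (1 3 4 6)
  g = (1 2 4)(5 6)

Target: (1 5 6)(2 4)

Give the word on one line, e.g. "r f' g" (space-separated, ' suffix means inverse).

  after f': (1 6 4 3)
  after r: (1 5 6)(2 4)

f' r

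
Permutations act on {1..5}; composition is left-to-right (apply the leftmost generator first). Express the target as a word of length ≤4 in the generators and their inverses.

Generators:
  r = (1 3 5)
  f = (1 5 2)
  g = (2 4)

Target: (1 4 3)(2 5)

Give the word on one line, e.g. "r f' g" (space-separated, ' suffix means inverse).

f' g f' r'

  after f': (1 2 5)
  after g: (1 4 2 5)
  after f': (1 4 5 2)
  after r': (1 4 3)(2 5)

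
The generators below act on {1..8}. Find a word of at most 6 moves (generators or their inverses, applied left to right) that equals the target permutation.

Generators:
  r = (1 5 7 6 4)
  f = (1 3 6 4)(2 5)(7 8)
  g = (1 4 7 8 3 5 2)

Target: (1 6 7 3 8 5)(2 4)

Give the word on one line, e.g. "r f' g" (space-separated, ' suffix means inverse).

  after f': (1 4 6 3)(2 5)(7 8)
  after f': (1 6)(3 4)
  after g: (1 6 4 5 2)(3 7 8)
  after g: (1 6 7 3 8 5)(2 4)

f' f' g g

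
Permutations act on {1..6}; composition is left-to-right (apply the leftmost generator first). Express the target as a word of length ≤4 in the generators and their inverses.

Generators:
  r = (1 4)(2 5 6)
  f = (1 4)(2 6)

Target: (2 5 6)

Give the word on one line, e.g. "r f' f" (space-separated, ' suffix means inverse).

  after r': (1 4)(2 6 5)
  after r': (2 5 6)

r' r'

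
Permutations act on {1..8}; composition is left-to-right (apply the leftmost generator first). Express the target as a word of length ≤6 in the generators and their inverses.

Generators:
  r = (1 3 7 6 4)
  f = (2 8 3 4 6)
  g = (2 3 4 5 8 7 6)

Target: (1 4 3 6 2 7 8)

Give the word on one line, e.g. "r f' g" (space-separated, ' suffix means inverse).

  after r: (1 3 7 6 4)
  after f: (1 4)(2 8 3 7)
  after f: (1 6 2 3 7 8 4)
  after r: (1 4 3 6 2 7 8)

r f f r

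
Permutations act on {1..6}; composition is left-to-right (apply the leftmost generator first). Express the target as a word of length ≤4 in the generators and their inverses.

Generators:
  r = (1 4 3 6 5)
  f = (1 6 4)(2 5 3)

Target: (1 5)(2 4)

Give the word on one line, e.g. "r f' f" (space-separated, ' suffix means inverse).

f' r' f r

  after f': (1 4 6)(2 3 5)
  after r': (2 4 3 6 5)
  after f: (1 6 3 4 2)
  after r: (1 5)(2 4)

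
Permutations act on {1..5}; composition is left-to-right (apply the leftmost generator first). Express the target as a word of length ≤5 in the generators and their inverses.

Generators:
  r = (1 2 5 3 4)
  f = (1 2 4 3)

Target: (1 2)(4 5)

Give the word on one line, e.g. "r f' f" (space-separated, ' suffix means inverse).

  after f: (1 2 4 3)
  after r': (2 3 4 5)
  after f: (1 2)(4 5)

f r' f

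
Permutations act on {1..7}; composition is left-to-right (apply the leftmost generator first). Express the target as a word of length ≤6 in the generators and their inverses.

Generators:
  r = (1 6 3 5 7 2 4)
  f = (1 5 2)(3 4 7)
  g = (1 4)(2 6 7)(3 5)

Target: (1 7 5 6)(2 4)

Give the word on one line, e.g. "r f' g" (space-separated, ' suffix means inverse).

r' f g' r f'

  after r': (1 4 2 7 5 3 6)
  after f: (1 7 2 3 6 5 4)
  after g': (1 6 3 2 5)
  after r: (1 3 4)(2 7)(5 6)
  after f': (1 7 5 6)(2 4)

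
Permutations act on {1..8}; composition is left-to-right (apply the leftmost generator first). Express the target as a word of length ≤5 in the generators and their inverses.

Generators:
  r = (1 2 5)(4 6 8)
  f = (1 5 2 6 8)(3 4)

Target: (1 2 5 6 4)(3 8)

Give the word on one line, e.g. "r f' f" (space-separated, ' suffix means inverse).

  after r': (1 5 2)(4 8 6)
  after r': (1 2 5)(4 6 8)
  after f': (1 5 8 3 4 2)
  after r': (1 2 5 6 4)(3 8)

r' r' f' r'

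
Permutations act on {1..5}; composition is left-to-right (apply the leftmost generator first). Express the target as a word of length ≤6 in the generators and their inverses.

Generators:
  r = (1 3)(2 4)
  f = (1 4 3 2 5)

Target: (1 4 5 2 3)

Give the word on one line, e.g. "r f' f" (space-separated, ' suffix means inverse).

f' r f f

  after f': (1 5 2 3 4)
  after r: (1 5 4 3 2)
  after f: (2 4)(3 5)
  after f: (1 4 5 2 3)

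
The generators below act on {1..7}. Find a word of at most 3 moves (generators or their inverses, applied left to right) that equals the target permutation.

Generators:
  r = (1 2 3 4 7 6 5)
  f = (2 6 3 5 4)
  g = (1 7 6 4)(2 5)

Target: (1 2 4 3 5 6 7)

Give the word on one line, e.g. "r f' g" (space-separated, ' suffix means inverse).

  after g': (1 4 6 7)(2 5)
  after f: (1 2 4 3 5 6 7)

g' f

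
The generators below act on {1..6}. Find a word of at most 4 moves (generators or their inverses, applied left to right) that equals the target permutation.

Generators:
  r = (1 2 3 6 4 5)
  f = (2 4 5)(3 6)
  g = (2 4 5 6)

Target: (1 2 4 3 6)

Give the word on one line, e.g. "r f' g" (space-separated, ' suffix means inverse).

g' r

  after g': (2 6 5 4)
  after r: (1 2 4 3 6)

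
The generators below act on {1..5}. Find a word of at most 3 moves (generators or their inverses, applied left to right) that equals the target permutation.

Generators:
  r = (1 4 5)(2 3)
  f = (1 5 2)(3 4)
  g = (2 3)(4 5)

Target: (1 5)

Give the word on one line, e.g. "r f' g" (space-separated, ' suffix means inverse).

  after r: (1 4 5)(2 3)
  after g': (1 5)

r g'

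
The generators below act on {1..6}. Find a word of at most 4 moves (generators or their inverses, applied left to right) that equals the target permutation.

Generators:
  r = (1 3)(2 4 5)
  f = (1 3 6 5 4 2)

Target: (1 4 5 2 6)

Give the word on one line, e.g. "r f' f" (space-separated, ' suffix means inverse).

  after r: (1 3)(2 4 5)
  after r: (2 5 4)
  after f': (1 2 6 3)
  after r: (1 4 5 2 6)

r r f' r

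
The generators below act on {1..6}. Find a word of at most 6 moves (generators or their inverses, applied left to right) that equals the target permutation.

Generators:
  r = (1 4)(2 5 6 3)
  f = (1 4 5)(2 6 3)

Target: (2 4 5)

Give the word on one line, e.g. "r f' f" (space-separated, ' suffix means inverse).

f r' f r'

  after f: (1 4 5)(2 6 3)
  after r': (2 5 4)
  after f: (1 4 6 3 2)
  after r': (2 4 5)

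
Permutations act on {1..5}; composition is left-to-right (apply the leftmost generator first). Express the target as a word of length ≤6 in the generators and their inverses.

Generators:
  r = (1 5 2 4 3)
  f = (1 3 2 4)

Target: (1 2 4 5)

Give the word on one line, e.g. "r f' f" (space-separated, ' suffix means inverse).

r' f' f' r f

  after r': (1 3 4 2 5)
  after f': (2 5 4 3)
  after f': (1 4)(2 5)
  after r: (1 3)(4 5)
  after f: (1 2 4 5)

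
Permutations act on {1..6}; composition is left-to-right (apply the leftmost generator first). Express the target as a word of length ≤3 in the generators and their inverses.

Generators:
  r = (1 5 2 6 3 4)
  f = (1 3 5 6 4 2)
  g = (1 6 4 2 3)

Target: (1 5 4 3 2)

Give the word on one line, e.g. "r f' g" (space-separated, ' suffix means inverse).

f' r' g

  after f': (1 2 4 6 5 3)
  after r': (1 5 6)(2 3 4)
  after g: (1 5 4 3 2)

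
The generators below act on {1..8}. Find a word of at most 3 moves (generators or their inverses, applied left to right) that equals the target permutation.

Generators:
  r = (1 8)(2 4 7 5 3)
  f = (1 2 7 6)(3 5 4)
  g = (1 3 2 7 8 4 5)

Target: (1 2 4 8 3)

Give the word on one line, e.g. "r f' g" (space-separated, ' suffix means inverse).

  after g': (1 5 4 8 7 2 3)
  after r: (1 3 8 5 7 4)
  after r: (1 2 4 8 3)

g' r r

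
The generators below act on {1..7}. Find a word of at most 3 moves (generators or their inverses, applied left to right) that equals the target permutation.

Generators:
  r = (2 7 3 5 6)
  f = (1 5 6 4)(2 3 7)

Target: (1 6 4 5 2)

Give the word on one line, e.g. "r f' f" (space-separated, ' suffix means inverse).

  after r': (2 6 5 3 7)
  after f: (1 5 7 3 2 4)
  after f: (1 6 4 5 2)

r' f f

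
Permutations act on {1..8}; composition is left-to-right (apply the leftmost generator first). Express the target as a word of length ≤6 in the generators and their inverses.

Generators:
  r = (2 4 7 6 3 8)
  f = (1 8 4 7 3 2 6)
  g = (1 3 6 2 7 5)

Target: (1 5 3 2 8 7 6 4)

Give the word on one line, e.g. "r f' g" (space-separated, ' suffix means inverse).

  after r: (2 4 7 6 3 8)
  after g: (1 3 8 7 2 4 5)
  after r': (1 6 7 8 4 5)
  after r': (1 7 3 6 4 5)(2 8)
  after g: (1 5 3 2 8 7 6 4)

r g r' r' g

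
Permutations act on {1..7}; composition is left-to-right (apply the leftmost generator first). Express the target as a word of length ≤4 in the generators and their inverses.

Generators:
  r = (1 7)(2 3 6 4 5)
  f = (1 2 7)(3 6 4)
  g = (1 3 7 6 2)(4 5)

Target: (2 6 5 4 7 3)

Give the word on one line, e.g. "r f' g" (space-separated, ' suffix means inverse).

  after f: (1 2 7)(3 6 4)
  after g: (2 6 5 4 7 3)

f g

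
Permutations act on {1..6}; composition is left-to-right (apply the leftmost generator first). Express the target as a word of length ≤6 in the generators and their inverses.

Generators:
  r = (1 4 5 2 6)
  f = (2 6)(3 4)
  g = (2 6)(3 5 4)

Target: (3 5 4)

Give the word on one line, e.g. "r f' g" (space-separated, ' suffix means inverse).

f g g f'

  after f: (2 6)(3 4)
  after g: (4 5)
  after g: (2 6)(3 5)
  after f': (3 5 4)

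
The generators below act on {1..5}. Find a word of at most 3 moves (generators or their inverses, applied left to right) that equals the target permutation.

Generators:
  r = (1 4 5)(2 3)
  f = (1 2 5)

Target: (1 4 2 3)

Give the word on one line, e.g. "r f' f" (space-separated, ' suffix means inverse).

  after r: (1 4 5)(2 3)
  after f: (1 4)(2 3 5)
  after f: (1 4 2 3)

r f f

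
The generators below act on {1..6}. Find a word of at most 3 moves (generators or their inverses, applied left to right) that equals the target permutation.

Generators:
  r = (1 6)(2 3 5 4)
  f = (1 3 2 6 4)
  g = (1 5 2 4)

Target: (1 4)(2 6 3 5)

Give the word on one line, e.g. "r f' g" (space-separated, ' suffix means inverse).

  after f: (1 3 2 6 4)
  after r: (1 5 4 6 2)
  after r: (1 4)(2 6 3 5)

f r r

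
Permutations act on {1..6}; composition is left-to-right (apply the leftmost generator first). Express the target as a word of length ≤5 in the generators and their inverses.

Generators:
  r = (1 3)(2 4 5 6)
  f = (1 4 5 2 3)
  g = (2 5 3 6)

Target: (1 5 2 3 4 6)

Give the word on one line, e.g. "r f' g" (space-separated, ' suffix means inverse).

f' r r f' g

  after f': (1 3 2 5 4)
  after r: (2 6)(3 4)
  after r: (1 3 5 6 4)
  after f': (1 2 5 6)(3 4)
  after g: (1 5 2 3 4 6)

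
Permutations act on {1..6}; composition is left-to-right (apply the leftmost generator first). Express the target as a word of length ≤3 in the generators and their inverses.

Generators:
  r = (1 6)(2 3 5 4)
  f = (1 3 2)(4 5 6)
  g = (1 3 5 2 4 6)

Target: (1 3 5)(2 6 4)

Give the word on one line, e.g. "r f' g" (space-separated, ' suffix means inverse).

r r f

  after r: (1 6)(2 3 5 4)
  after r: (2 5)(3 4)
  after f: (1 3 5)(2 6 4)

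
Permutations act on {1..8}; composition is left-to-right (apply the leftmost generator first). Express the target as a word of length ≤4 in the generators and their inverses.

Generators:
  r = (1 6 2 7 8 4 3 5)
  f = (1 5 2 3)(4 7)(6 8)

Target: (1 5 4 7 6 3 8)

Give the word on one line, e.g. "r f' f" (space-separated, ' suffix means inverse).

r' r' f f

  after r': (1 5 3 4 8 7 2 6)
  after r': (1 3 8 2)(4 7 6 5)
  after f: (2 5 7 8 3 6)
  after f: (1 5 4 7 6 3 8)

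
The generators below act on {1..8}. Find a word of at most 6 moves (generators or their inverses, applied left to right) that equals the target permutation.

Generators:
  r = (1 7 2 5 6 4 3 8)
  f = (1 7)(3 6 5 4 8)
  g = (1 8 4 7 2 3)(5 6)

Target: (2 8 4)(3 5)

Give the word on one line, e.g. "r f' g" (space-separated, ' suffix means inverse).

  after f: (1 7)(3 6 5 4 8)
  after g: (1 2 3 5 7 8)
  after g: (1 3 6 5 2)(4 7)
  after g: (2 8 4)(3 5)

f g g g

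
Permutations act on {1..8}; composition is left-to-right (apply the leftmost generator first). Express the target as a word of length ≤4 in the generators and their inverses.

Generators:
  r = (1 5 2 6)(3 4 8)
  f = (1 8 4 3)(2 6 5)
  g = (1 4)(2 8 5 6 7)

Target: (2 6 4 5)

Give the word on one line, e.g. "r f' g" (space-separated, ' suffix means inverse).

r f' r

  after r: (1 5 2 6)(3 4 8)
  after f': (1 6 3 8 4)
  after r: (2 6 4 5)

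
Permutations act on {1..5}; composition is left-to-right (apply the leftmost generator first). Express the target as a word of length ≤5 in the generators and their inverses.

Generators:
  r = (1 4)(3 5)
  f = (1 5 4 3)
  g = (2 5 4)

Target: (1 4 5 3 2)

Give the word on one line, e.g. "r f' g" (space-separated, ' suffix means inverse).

f r g r f

  after f: (1 5 4 3)
  after r: (1 3 4 5)
  after g: (1 3 2 5)
  after r: (1 5 4)(2 3)
  after f: (1 4 5 3 2)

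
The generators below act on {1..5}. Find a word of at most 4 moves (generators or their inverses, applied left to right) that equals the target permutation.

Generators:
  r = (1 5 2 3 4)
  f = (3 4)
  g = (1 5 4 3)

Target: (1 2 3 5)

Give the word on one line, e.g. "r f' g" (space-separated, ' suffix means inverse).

  after g: (1 5 4 3)
  after r: (1 2 3 5)

g r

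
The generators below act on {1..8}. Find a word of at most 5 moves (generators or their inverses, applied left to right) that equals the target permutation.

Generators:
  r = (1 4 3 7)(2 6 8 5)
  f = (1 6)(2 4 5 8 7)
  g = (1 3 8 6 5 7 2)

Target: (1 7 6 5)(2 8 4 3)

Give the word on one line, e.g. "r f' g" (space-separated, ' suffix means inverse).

g' r' g

  after g': (1 2 7 5 6 8 3)
  after r': (1 5 2 3 7 8 4)
  after g: (1 7 6 5)(2 8 4 3)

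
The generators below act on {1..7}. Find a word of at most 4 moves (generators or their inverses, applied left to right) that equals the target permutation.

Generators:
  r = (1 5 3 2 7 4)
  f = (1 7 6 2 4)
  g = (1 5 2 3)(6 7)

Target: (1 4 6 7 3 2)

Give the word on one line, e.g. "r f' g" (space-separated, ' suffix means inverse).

r' g

  after r': (1 4 7 2 3 5)
  after g: (1 4 6 7 3 2)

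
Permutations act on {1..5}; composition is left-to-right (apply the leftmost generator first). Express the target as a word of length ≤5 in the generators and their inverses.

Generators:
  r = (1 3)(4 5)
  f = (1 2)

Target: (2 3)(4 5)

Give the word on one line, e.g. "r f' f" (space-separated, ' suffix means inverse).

  after f: (1 2)
  after r': (1 2 3)(4 5)
  after f': (2 3)(4 5)

f r' f'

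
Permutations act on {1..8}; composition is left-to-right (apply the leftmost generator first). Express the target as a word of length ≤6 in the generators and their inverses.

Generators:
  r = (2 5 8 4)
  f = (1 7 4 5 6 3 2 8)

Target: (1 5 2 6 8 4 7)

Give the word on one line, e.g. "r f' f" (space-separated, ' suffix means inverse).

f r f f

  after f: (1 7 4 5 6 3 2 8)
  after r: (1 7 2 4 8)(3 5 6)
  after f: (1 4)(2 5 3 6)(7 8)
  after f: (1 5 2 6 8 4 7)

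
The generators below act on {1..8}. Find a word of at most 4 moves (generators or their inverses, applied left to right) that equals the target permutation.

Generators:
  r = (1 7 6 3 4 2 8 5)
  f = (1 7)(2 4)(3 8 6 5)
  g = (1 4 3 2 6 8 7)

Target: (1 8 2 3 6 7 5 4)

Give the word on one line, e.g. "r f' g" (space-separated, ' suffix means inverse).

  after g': (1 7 8 6 2 3 4)
  after r: (1 6 8 3 2 4 7 5)
  after g: (1 8 2 3 6 7 5 4)

g' r g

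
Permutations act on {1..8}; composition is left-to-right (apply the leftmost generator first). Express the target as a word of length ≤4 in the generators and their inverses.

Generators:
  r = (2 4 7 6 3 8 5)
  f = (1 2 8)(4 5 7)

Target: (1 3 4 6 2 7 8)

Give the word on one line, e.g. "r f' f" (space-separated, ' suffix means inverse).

  after f: (1 2 8)(4 5 7)
  after r': (1 5 4 8)(2 3 6 7)
  after r': (1 8)(2 6 4 3 7 5)
  after r': (1 3 4 6 2 7 8)

f r' r' r'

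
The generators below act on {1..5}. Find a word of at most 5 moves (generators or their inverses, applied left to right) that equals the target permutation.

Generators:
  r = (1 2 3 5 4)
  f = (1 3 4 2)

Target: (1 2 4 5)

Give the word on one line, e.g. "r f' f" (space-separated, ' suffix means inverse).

f r' f f r'

  after f: (1 3 4 2)
  after r': (1 2 4)(3 5)
  after f: (3 5 4)
  after f: (1 3 5 2)
  after r': (1 2 4 5)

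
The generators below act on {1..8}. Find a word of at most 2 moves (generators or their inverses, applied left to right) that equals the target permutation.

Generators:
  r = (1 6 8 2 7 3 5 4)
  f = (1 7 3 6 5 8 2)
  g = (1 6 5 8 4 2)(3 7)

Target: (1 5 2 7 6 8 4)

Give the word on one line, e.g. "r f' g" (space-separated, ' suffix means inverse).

  after g: (1 6 5 8 4 2)(3 7)
  after f: (1 5 2 7 6 8 4)

g f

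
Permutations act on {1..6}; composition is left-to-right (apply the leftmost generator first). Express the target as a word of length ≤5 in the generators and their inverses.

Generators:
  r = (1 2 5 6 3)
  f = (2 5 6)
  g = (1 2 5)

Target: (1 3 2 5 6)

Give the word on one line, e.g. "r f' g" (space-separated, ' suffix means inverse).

r' g f

  after r': (1 3 6 5 2)
  after g: (1 3 6)
  after f: (1 3 2 5 6)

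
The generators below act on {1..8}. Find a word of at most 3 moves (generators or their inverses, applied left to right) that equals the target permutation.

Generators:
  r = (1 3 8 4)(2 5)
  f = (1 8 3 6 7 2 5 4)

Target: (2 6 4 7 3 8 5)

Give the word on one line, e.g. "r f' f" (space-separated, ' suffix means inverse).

f' r' f'

  after f': (1 4 5 2 7 6 3 8)
  after r': (1 8 4 2 7 6)
  after f': (2 6 4 7 3 8 5)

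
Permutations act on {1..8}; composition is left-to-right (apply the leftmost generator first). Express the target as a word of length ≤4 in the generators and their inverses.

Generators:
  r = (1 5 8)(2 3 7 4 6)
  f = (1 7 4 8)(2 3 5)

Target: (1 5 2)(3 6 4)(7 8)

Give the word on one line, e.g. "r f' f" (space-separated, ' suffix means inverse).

  after f': (1 8 4 7)(2 5 3)
  after r': (1 5 2)(3 6 4)(7 8)

f' r'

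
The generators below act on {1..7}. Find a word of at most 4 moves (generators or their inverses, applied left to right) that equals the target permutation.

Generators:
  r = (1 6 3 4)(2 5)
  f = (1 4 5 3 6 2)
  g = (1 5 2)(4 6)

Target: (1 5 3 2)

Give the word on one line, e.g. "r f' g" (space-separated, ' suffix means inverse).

r' f r r

  after r': (1 4 3 6)(2 5)
  after f: (1 5)(2 3)(4 6)
  after r: (1 2 4 3 5 6)
  after r: (1 5 3 2)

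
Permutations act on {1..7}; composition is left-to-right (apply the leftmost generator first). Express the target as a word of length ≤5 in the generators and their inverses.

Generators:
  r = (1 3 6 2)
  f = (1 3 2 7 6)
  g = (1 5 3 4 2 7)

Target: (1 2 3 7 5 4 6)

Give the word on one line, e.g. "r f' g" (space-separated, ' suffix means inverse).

  after g: (1 5 3 4 2 7)
  after g: (1 3 2)(4 7 5)
  after f: (1 2 3 7 5 4 6)

g g f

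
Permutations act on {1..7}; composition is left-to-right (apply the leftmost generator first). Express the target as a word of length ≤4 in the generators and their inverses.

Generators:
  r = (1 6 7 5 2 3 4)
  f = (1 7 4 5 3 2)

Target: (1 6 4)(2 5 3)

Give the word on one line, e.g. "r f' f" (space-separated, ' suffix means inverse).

r' f' f' r

  after r': (1 4 3 2 5 7 6)
  after f': (1 7 6 2 4 5)
  after f': (2 7 6 3 5)
  after r: (1 6 4)(2 5 3)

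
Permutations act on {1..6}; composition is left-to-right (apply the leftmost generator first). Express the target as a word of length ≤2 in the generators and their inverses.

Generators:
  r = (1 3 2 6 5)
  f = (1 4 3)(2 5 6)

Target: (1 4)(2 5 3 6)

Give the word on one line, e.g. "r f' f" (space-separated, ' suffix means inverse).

  after r: (1 3 2 6 5)
  after f': (1 4)(2 5 3 6)

r f'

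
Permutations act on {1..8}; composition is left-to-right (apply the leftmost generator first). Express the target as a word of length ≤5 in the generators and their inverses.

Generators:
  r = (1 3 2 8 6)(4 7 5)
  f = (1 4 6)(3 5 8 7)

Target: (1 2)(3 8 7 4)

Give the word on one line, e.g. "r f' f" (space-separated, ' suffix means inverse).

r' f' r f' r'

  after r': (1 6 8 2 3)(4 5 7)
  after f': (1 4 3 6 5 8 2 7)
  after r: (1 7 3)(2 5 6 4)
  after f': (1 8 5 4 2 3 6)
  after r': (1 2)(3 8 7 4)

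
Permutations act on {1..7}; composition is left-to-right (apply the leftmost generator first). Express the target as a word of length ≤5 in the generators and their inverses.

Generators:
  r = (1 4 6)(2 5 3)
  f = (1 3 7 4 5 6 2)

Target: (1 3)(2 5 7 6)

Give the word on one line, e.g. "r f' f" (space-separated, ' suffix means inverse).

r' f f f

  after r': (1 6 4)(2 3 5)
  after f: (1 2 7 4 3 6 5)
  after f: (2 4 7 5 3)
  after f: (1 3)(2 5 7 6)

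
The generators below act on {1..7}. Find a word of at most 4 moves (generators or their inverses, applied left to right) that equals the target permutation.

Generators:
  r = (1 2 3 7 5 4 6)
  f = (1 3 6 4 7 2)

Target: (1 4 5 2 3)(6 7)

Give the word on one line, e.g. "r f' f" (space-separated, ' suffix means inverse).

r' f

  after r': (1 6 4 5 7 3 2)
  after f: (1 4 5 2 3)(6 7)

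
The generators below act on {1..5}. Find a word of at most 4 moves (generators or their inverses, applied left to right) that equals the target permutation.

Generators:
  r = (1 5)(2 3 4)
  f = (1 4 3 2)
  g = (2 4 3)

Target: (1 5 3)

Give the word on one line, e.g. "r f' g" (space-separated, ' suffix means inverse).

g r' f' g'

  after g: (2 4 3)
  after r': (1 5)(2 3 4)
  after f': (1 5 2 4 3)
  after g': (1 5 3)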